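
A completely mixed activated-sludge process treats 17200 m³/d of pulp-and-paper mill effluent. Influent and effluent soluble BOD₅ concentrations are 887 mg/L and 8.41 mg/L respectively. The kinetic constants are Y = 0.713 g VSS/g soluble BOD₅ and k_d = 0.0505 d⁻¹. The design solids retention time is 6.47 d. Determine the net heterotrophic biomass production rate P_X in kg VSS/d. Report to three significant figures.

Observed yield with endogenous decay: Y_obs = Y / (1 + k_d·θ_c) = 0.713 / (1 + 0.0505 × 6.47) = 0.713 / 1.327 = 0.5374 g VSS/g soluble BOD₅.
Mass of soluble BOD₅ removed per day: Q(S₀ − S) = 17200 × 878.6 g/m³ = 15112 kg/d.
Net biomass production P_X = Y_obs × Q·(S₀ − S) = 0.5374 × 15112 = 8121 kg VSS/d.

P_X ≈ 8120 kg VSS/d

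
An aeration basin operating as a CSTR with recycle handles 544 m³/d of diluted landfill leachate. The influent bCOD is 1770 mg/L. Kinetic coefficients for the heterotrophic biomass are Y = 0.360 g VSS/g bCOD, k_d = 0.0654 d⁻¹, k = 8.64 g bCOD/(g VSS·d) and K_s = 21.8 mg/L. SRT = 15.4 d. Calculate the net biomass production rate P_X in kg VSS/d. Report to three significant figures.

For a completely mixed reactor with recycle the Lawrence–McCarty relation gives S = K_s·(1 + k_d·θ_c) / [θ_c·(Y·k − k_d) − 1] = 21.8 × (1 + 0.0654 × 15.4) / [15.4 × (0.360 × 8.64 − 0.0654) − 1] = 43.76 / 45.89 = 0.9534 mg/L.
Observed yield with endogenous decay: Y_obs = Y / (1 + k_d·θ_c) = 0.360 / (1 + 0.0654 × 15.4) = 0.360 / 2.007 = 0.1794 g VSS/g bCOD.
Substrate removed = Q·(S₀ − S) = 544 m³/d × (1770 − 0.953) g/m³ = 9.62×10^5 g/d = 962.4 kg/d.
So the net sludge growth is P_X = 0.1794 × 962.4 = 172.6 kg VSS/d.

P_X ≈ 173 kg VSS/d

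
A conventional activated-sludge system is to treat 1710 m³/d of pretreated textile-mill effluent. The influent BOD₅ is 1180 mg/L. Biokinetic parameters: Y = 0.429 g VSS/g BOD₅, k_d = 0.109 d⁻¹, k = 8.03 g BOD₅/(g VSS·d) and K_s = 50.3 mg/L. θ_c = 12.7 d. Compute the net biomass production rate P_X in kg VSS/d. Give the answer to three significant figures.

From the Monod/SRT balance for a CMAS, S = K_s·(1+k_d θ_c)/[θ_c·(Y k − k_d) − 1] = 50.3 × (1 + 0.109 × 12.7) / [12.7 × (0.429 × 8.03 − 0.109) − 1] = 119.9 / 41.37 = 2.899 mg/L.
Correct the yield for decay: Y_obs = Y/(1 + k_d θ_c) = 0.429 / (1 + 0.109 × 12.7) = 0.429 / 2.384 = 0.1799.
ΔS = 1180 − 2.90 = 1177 mg/L, so the substrate removal rate is 1710 × 1177/1000 = 2013 kg BOD₅/d.
Biomass produced: P_X = Y_obs·Q·ΔS = 0.1799 × 2013 ≈ 362.2 kg VSS/d.

P_X ≈ 362 kg VSS/d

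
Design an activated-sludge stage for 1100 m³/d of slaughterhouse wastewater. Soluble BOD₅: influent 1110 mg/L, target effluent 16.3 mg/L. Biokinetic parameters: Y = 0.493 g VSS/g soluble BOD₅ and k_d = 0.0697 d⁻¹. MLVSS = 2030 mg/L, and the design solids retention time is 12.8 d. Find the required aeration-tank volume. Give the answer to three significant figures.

Steady-state biomass mass balance: V·X·(1 + k_d·θ_c) = Y·Q·(S₀ − S)·θ_c, so V = 0.493 × 1100 × (1110 − 16.3) × 12.8 / [2030 × (1 + 0.0697 × 12.8)] = 7.59×10^6 / 3841 = 1976 m³.

V ≈ 1980 m³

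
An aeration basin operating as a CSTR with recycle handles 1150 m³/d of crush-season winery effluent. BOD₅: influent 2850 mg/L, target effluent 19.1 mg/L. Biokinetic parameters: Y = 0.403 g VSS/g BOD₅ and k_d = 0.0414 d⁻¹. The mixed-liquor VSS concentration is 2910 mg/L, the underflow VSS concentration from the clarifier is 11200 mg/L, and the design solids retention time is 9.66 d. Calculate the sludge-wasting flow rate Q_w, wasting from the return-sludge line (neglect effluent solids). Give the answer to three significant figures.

Q_w ≈ 83.7 m³/d

From the SRT design equation V = Y Q (S₀−S) θ_c / [X (1 + k_d θ_c)] = 0.403 × 1150 × (2850 − 19.1) × 9.66 / [2910 × (1 + 0.0414 × 9.66)] = 1.27×10^7 / 4074 = 3111 m³.
Wasting from the return line (neglecting effluent solids): Q_w = V·X / (θ_c·X_r) = 3111 × 2910 / (9.66 × 11200) = 83.68 m³/d.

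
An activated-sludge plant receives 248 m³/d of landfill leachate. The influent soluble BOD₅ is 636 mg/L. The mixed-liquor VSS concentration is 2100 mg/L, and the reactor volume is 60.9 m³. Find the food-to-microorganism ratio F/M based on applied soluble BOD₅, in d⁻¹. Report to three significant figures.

F/M ≈ 1.23 d⁻¹

Food-to-microorganism ratio F/M = Q S₀ / (V X) = 248 × 636 / (60.90 × 2100) = 1.233 d⁻¹.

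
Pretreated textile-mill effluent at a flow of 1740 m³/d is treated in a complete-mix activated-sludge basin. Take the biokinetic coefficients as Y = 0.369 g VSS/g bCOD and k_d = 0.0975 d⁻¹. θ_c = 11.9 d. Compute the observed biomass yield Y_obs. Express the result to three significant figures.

Y_obs ≈ 0.171 g VSS/g bCOD

Correct the yield for decay: Y_obs = Y/(1 + k_d θ_c) = 0.369 / (1 + 0.0975 × 11.9) = 0.369 / 2.160 = 0.1708.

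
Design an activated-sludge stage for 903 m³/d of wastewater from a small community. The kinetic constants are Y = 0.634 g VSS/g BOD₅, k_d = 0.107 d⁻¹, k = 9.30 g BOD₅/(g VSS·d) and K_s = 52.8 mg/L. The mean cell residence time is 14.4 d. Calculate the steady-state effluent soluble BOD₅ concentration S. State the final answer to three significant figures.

S ≈ 1.63 mg/L

For a completely mixed reactor with recycle the Lawrence–McCarty relation gives S = K_s·(1 + k_d·θ_c) / [θ_c·(Y·k − k_d) − 1] = 52.8 × (1 + 0.107 × 14.4) / [14.4 × (0.634 × 9.30 − 0.107) − 1] = 134.2 / 82.36 = 1.629 mg/L.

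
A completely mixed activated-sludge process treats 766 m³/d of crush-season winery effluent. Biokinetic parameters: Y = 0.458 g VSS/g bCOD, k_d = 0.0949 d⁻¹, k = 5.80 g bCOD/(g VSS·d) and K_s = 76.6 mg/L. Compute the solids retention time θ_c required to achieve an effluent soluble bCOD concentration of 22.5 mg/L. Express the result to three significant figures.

At the target effluent, Y k S/(K_s+S) = 0.458×5.80×22.5/99.10 = 0.6031 d⁻¹.
θ_c = 1/(μ − k_d) = 1/(0.6031 − 0.0949) = 1/0.5082 = 1.968 d.

θ_c ≈ 1.97 d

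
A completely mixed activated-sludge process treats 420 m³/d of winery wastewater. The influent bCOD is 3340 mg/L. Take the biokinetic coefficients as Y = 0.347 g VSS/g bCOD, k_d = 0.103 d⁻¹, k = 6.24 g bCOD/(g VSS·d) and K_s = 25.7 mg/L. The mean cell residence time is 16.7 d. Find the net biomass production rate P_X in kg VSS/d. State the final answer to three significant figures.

Effluent substrate depends only on kinetics and SRT: S = K_s(1 + k_d θ_c) / [θ_c(Yk − k_d) − 1] = 25.7 × (1 + 0.103 × 16.7) / [16.7 × (0.347 × 6.24 − 0.103) − 1] = 69.91 / 33.44 = 2.091 mg/L.
The observed yield is Y_obs = Y/(1 + k_d·θ_c) = 0.347 / (1 + 0.103 × 16.7) = 0.347 / 2.720 = 0.1276 g VSS per g bCOD removed.
Substrate removed = Q·(S₀ − S) = 420 m³/d × (3340 − 2.09) g/m³ = 1.4×10^6 g/d = 1402 kg/d.
Biomass produced: P_X = Y_obs·Q·ΔS = 0.1276 × 1402 ≈ 178.8 kg VSS/d.

P_X ≈ 179 kg VSS/d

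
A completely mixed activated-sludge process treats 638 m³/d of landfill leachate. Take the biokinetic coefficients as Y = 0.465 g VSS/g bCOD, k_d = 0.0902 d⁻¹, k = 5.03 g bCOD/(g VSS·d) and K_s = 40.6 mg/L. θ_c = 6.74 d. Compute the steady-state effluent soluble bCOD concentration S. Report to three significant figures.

From the Monod/SRT balance for a CMAS, S = K_s·(1+k_d θ_c)/[θ_c·(Y k − k_d) − 1] = 40.6 × (1 + 0.0902 × 6.74) / [6.74 × (0.465 × 5.03 − 0.0902) − 1] = 65.28 / 14.16 = 4.611 mg/L.

S ≈ 4.61 mg/L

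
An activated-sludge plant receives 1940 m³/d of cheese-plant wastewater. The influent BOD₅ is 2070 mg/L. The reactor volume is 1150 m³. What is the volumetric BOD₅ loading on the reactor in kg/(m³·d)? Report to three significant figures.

Applied BOD₅ load per unit volume = Q·S₀/V = (1940 × 2070/1000)/1150 = 3.492 kg BOD₅·m⁻³·d⁻¹.

L_v ≈ 3.49 kg BOD₅/(m³·d)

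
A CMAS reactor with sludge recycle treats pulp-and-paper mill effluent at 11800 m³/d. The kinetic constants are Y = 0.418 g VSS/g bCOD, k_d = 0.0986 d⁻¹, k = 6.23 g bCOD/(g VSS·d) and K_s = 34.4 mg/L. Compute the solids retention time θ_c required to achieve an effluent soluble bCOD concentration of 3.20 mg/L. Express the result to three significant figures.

At the target effluent, Y k S/(K_s+S) = 0.418×6.23×3.20/37.60 = 0.2216 d⁻¹.
1/θ_c = 0.2216 − 0.0986 = 0.1230 d⁻¹, so θ_c = 8.128 d.

θ_c ≈ 8.13 d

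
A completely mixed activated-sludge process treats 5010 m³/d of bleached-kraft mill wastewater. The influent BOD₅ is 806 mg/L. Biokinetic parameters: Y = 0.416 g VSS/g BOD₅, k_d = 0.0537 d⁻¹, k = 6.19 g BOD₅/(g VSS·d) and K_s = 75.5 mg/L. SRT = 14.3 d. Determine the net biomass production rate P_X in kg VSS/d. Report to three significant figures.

For a completely mixed reactor with recycle the Lawrence–McCarty relation gives S = K_s·(1 + k_d·θ_c) / [θ_c·(Y·k − k_d) − 1] = 75.5 × (1 + 0.0537 × 14.3) / [14.3 × (0.416 × 6.19 − 0.0537) − 1] = 133.5 / 35.06 = 3.808 mg/L.
Observed yield with endogenous decay: Y_obs = Y / (1 + k_d·θ_c) = 0.416 / (1 + 0.0537 × 14.3) = 0.416 / 1.768 = 0.2353 g VSS/g BOD₅.
ΔS = 806 − 3.81 = 802.2 mg/L, so the substrate removal rate is 5010 × 802.2/1000 = 4019 kg BOD₅/d.
Net biomass production P_X = Y_obs × Q·(S₀ − S) = 0.2353 × 4019 = 945.7 kg VSS/d.

P_X ≈ 946 kg VSS/d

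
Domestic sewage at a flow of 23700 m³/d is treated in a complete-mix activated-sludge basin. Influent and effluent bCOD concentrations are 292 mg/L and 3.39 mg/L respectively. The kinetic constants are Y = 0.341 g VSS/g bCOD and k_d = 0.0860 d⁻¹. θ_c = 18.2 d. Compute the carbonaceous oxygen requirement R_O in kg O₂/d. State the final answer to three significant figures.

Correct the yield for decay: Y_obs = Y/(1 + k_d θ_c) = 0.341 / (1 + 0.0860 × 18.2) = 0.341 / 2.565 = 0.1329.
Mass of bCOD removed per day: Q(S₀ − S) = 23700 × 288.6 g/m³ = 6840 kg/d.
P_X = Y_obs·Q·(S₀ − S) = 0.1329 × 6840 = 909.3 kg VSS/d.
Carbonaceous O₂ demand = substrate oxidised − cell-mass equivalent = 6840 − 1.42 × 909.3 = 5549 kg O₂/d.

R_O ≈ 5550 kg O₂/d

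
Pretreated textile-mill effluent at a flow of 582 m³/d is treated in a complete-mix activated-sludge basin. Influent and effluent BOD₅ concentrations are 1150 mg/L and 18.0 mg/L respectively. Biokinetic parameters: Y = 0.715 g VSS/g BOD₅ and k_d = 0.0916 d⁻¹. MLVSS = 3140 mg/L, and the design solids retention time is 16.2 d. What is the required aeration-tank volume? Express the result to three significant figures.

From the SRT design equation V = Y Q (S₀−S) θ_c / [X (1 + k_d θ_c)] = 0.715 × 582 × (1150 − 18.0) × 16.2 / [3140 × (1 + 0.0916 × 16.2)] = 7.63×10^6 / 7800 = 978.4 m³.

V ≈ 978 m³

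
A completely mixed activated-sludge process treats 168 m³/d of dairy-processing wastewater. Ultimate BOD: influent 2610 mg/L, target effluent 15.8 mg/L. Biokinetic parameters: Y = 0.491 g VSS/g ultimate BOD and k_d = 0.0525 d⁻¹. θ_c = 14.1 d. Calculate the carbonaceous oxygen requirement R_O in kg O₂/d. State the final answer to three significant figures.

Y_obs = Y / (1 + k_d θ_c) = 0.491 / (1 + 0.0525 × 14.1) = 0.491 / 1.740 = 0.2821.
ΔS = 2610 − 15.8 = 2594 mg/L, so the substrate removal rate is 168 × 2594/1000 = 435.8 kg ultimate BOD/d.
Net sludge production P_X = 0.2821 × 435.8 = 123.0 kg VSS/d.
R_O = Q·ΔS − 1.42 P_X = 435.8 − 174.6 = 261.2 kg O₂/d.

R_O ≈ 261 kg O₂/d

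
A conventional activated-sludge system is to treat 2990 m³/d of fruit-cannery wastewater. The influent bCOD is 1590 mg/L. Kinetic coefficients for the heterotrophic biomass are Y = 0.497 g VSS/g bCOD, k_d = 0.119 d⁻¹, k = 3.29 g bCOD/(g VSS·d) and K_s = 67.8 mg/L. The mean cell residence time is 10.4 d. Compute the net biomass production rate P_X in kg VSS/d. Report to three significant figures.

For a completely mixed reactor with recycle the Lawrence–McCarty relation gives S = K_s·(1 + k_d·θ_c) / [θ_c·(Y·k − k_d) − 1] = 67.8 × (1 + 0.119 × 10.4) / [10.4 × (0.497 × 3.29 − 0.119) − 1] = 151.7 / 14.77 = 10.27 mg/L.
Correct the yield for decay: Y_obs = Y/(1 + k_d θ_c) = 0.497 / (1 + 0.119 × 10.4) = 0.497 / 2.238 = 0.2221.
Substrate removed = Q·(S₀ − S) = 2990 m³/d × (1590 − 10.3) g/m³ = 4.72×10^6 g/d = 4723 kg/d.
P_X = Y_obs · Q(S₀ − S) = 0.2221 × 4723 = 1049 kg VSS/d.

P_X ≈ 1050 kg VSS/d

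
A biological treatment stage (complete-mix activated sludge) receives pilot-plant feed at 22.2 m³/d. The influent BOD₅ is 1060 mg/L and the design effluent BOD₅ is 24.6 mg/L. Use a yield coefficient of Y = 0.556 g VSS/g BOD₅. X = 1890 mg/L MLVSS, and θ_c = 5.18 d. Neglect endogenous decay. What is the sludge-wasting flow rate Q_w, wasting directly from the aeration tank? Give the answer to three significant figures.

Q_w ≈ 6.76 m³/d

With k_d = 0 the design equation reduces to V = Y Q (S₀−S) θ_c / X = 0.556 × 22.2 × (1060 − 24.6) × 5.18 / 1890 = 35.03 m³.
With mixed-liquor wasting, θ_c = V/Q_w, so Q_w = V/θ_c = 35.03/5.18 = 6.762 m³/d.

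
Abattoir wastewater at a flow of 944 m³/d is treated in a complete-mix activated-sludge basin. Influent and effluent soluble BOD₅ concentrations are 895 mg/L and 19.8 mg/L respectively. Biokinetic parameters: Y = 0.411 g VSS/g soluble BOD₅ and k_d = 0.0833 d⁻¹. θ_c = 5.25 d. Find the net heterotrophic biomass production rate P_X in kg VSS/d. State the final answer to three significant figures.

The observed yield is Y_obs = Y/(1 + k_d·θ_c) = 0.411 / (1 + 0.0833 × 5.25) = 0.411 / 1.437 = 0.2859 g VSS per g soluble BOD₅ removed.
Q·(S₀ − S) = 944 × (895 − 19.8) × 10⁻³ = 826.2 kg/d removed.
Net biomass production P_X = Y_obs × Q·(S₀ − S) = 0.2859 × 826.2 = 236.2 kg VSS/d.

P_X ≈ 236 kg VSS/d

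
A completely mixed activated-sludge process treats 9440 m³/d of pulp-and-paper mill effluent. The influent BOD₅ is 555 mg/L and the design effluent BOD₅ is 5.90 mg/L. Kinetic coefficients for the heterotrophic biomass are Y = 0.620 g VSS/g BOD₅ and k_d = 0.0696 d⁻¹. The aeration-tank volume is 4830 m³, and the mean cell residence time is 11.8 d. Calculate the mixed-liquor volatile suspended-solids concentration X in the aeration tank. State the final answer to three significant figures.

From V·X·(1 + k_d·θ_c) = Y·Q·(S₀ − S)·θ_c: X = 0.620 × 9440 × (555 − 5.90) × 11.8 / [4830 × (1 + 0.0696 × 11.8)] = 4311 mg/L.

X ≈ 4310 mg/L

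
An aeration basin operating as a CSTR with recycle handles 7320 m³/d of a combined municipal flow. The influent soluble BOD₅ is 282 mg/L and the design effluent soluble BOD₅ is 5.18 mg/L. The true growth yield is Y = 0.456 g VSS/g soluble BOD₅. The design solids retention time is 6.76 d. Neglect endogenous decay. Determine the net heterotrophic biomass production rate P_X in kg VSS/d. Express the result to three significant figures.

P_X ≈ 924 kg VSS/d

With endogenous decay neglected, the observed yield equals the true yield: Y_obs = Y = 0.456 g VSS/g soluble BOD₅.
Q·(S₀ − S) = 7320 × (282 − 5.18) × 10⁻³ = 2026 kg/d removed.
Biomass produced: P_X = Y_obs·Q·ΔS = 0.4560 × 2026 ≈ 924.0 kg VSS/d.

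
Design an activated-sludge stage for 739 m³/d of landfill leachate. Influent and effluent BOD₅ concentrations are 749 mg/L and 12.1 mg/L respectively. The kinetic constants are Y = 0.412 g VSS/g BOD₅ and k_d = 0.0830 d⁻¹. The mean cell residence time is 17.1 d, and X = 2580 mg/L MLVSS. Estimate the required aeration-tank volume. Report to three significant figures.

Steady-state biomass mass balance: V·X·(1 + k_d·θ_c) = Y·Q·(S₀ − S)·θ_c, so V = 0.412 × 739 × (749 − 12.1) × 17.1 / [2580 × (1 + 0.0830 × 17.1)] = 3.84×10^6 / 6242 = 614.7 m³.

V ≈ 615 m³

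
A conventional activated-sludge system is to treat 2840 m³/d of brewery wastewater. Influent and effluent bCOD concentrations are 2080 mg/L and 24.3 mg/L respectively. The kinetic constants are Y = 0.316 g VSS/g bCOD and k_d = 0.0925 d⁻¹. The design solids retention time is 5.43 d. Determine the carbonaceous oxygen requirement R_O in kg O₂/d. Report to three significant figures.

Y_obs = Y / (1 + k_d θ_c) = 0.316 / (1 + 0.0925 × 5.43) = 0.316 / 1.502 = 0.2103.
Substrate removed = Q·(S₀ − S) = 2840 m³/d × (2080 − 24.3) g/m³ = 5.84×10^6 g/d = 5838 kg/d.
Net sludge production P_X = 0.2103 × 5838 = 1228 kg VSS/d.
R_O = Q·(S₀ − S) − 1.42·P_X = 5838 − 1.42 × 1228 = 4094 kg O₂/d.

R_O ≈ 4090 kg O₂/d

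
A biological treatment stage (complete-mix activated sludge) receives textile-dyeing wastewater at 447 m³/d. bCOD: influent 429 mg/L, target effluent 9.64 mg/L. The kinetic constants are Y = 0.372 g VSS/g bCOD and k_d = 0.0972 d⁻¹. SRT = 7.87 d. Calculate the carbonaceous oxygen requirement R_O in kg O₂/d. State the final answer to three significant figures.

R_O ≈ 131 kg O₂/d

The observed yield is Y_obs = Y/(1 + k_d·θ_c) = 0.372 / (1 + 0.0972 × 7.87) = 0.372 / 1.765 = 0.2108 g VSS per g bCOD removed.
Q·(S₀ − S) = 447 × (429 − 9.64) × 10⁻³ = 187.5 kg/d removed.
Net sludge production P_X = 0.2108 × 187.5 = 39.51 kg VSS/d.
Carbonaceous O₂ demand = substrate oxidised − cell-mass equivalent = 187.5 − 1.42 × 39.51 = 131.4 kg O₂/d.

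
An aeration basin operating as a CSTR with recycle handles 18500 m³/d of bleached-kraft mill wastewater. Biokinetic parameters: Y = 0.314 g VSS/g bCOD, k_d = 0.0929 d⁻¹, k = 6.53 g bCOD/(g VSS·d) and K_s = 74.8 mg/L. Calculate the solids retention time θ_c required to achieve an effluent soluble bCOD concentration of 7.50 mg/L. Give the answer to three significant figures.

At the target effluent, Y k S/(K_s+S) = 0.314×6.53×7.50/82.30 = 0.1869 d⁻¹.
1/θ_c = 0.1869 − 0.0929 = 0.09395 d⁻¹, so θ_c = 10.64 d.

θ_c ≈ 10.6 d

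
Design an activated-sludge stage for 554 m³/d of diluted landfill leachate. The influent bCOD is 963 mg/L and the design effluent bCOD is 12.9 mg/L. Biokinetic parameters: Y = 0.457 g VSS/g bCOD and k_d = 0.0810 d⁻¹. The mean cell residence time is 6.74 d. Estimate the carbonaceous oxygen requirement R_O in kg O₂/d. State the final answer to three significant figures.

Observed yield with endogenous decay: Y_obs = Y / (1 + k_d·θ_c) = 0.457 / (1 + 0.0810 × 6.74) = 0.457 / 1.546 = 0.2956 g VSS/g bCOD.
ΔS = 963 − 12.9 = 950.1 mg/L, so the substrate removal rate is 554 × 950.1/1000 = 526.4 kg bCOD/d.
P_X = Y_obs·Q·(S₀ − S) = 0.2956 × 526.4 = 155.6 kg VSS/d.
Carbonaceous O₂ demand = substrate oxidised − cell-mass equivalent = 526.4 − 1.42 × 155.6 = 305.4 kg O₂/d.

R_O ≈ 305 kg O₂/d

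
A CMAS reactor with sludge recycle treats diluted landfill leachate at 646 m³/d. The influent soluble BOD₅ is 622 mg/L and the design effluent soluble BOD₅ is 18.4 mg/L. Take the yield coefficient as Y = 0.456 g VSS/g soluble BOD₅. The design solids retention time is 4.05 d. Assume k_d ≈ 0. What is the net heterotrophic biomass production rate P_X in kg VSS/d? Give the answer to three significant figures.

Since k_d ≈ 0, Y_obs = Y = 0.456 g VSS/g soluble BOD₅.
Substrate removed = Q·(S₀ − S) = 646 m³/d × (622 − 18.4) g/m³ = 3.9×10^5 g/d = 389.9 kg/d.
Net biomass production P_X = Y_obs × Q·(S₀ − S) = 0.4560 × 389.9 = 177.8 kg VSS/d.

P_X ≈ 178 kg VSS/d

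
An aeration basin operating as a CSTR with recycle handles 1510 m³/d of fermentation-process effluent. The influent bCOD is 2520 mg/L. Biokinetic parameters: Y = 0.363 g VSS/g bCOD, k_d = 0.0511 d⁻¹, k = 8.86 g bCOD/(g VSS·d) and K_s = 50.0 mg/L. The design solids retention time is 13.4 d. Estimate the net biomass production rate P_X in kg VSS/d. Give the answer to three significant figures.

P_X ≈ 819 kg VSS/d

Effluent substrate depends only on kinetics and SRT: S = K_s(1 + k_d θ_c) / [θ_c(Yk − k_d) − 1] = 50.0 × (1 + 0.0511 × 13.4) / [13.4 × (0.363 × 8.86 − 0.0511) − 1] = 84.24 / 41.41 = 2.034 mg/L.
Observed yield with endogenous decay: Y_obs = Y / (1 + k_d·θ_c) = 0.363 / (1 + 0.0511 × 13.4) = 0.363 / 1.685 = 0.2155 g VSS/g bCOD.
ΔS = 2520 − 2.03 = 2518 mg/L, so the substrate removal rate is 1510 × 2518/1000 = 3802 kg bCOD/d.
Net biomass production P_X = Y_obs × Q·(S₀ − S) = 0.2155 × 3802 = 819.2 kg VSS/d.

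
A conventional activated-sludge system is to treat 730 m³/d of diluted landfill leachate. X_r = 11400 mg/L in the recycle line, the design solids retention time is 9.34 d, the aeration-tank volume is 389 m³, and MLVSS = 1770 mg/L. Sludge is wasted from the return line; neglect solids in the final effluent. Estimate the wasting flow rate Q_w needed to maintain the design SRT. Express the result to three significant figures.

Q_w ≈ 6.47 m³/d

Wasting from the return line (neglecting effluent solids): Q_w = V·X / (θ_c·X_r) = 389.0 × 1770 / (9.34 × 11400) = 6.467 m³/d.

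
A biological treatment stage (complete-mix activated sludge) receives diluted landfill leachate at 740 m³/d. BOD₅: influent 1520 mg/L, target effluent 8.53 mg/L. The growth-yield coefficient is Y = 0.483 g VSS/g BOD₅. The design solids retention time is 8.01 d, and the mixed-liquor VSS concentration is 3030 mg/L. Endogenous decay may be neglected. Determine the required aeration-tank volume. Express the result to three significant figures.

V ≈ 1430 m³

Biomass mass balance (decay neglected): V·X = Y·Q·(S₀ − S)·θ_c, so V = 0.483 × 740 × (1520 − 8.53) × 8.01 / 3030 = 1428 m³.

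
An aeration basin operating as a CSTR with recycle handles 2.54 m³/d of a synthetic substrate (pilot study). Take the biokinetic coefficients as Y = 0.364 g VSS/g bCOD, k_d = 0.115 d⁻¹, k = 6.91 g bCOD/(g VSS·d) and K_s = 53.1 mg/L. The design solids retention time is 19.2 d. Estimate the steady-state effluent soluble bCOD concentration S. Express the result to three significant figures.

S ≈ 3.78 mg/L

For a completely mixed reactor with recycle the Lawrence–McCarty relation gives S = K_s·(1 + k_d·θ_c) / [θ_c·(Y·k − k_d) − 1] = 53.1 × (1 + 0.115 × 19.2) / [19.2 × (0.364 × 6.91 − 0.115) − 1] = 170.3 / 45.08 = 3.778 mg/L.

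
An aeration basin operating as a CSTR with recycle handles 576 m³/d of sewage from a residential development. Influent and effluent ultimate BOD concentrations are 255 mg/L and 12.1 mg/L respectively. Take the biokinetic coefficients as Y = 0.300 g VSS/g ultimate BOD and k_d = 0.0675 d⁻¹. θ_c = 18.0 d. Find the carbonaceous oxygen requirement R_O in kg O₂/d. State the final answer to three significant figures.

The observed yield is Y_obs = Y/(1 + k_d·θ_c) = 0.300 / (1 + 0.0675 × 18.0) = 0.300 / 2.215 = 0.1354 g VSS per g ultimate BOD removed.
Substrate removed = Q·(S₀ − S) = 576 m³/d × (255 − 12.1) g/m³ = 1.4×10^5 g/d = 139.9 kg/d.
Net sludge production P_X = 0.1354 × 139.9 = 18.95 kg VSS/d.
R_O = Q·(S₀ − S) − 1.42·P_X = 139.9 − 1.42 × 18.95 = 113.0 kg O₂/d.

R_O ≈ 113 kg O₂/d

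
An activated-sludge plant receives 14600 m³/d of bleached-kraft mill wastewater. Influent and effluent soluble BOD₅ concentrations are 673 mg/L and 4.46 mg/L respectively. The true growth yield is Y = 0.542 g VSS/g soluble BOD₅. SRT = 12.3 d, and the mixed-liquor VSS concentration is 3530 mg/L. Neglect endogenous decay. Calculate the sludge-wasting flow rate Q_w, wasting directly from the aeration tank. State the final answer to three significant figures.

Q_w ≈ 1500 m³/d

Biomass mass balance (decay neglected): V·X = Y·Q·(S₀ − S)·θ_c, so V = 0.542 × 14600 × (673 − 4.46) × 12.3 / 3530 = 18434 m³.
Wasting from the aeration tank: Q_w = V / θ_c = 18434 / 12.3 = 1499 m³/d.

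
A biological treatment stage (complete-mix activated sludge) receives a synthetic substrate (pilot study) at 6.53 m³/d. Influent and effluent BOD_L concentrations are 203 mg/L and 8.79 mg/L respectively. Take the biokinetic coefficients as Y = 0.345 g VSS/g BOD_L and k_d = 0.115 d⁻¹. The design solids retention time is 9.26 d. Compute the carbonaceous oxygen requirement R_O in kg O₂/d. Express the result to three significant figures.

R_O ≈ 0.967 kg O₂/d

Y_obs = Y / (1 + k_d θ_c) = 0.345 / (1 + 0.115 × 9.26) = 0.345 / 2.065 = 0.1671.
Q·(S₀ − S) = 6.53 × (203 − 8.79) × 10⁻³ = 1.268 kg/d removed.
Net sludge production P_X = 0.1671 × 1.268 = 0.2119 kg VSS/d.
R_O = Q·ΔS − 1.42 P_X = 1.268 − 0.3009 = 0.9673 kg O₂/d.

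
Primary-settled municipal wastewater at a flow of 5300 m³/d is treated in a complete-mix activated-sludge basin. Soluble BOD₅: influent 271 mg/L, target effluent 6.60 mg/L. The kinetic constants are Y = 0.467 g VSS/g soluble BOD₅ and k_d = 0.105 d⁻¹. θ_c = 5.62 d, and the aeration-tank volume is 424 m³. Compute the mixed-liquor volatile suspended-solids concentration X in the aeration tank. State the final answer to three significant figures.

X ≈ 5460 mg/L

Solving the biomass balance for X: X = Y Q (S₀−S) θ_c / [V (1+k_d θ_c)] = 0.467 × 5300 × (271 − 6.60) × 5.62 / [424 × (1 + 0.105 × 5.62)] = 5455 mg/L.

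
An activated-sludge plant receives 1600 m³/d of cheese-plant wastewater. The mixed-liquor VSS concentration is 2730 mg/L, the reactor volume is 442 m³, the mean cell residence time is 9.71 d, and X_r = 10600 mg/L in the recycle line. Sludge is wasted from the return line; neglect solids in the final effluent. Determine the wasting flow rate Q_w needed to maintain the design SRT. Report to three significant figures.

Q_w ≈ 11.7 m³/d

Q_w = (V·X)/(θ_c X_r) = 442.0 × 2730 / (9.71 × 10600) = 11.72 m³/d.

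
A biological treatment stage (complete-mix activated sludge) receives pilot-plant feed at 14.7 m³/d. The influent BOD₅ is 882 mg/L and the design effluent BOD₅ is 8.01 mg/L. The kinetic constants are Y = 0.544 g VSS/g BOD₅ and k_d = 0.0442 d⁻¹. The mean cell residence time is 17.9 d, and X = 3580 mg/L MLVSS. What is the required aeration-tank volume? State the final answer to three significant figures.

V ≈ 19.5 m³

Rearranging the biomass balance for a CMAS with decay, V = Y·Q·ΔS·θ_c / [X·(1+k_d θ_c)] = 0.544 × 14.7 × (882 − 8.01) × 17.9 / [3580 × (1 + 0.0442 × 17.9)] = 1.25×10^5 / 6412 = 19.51 m³.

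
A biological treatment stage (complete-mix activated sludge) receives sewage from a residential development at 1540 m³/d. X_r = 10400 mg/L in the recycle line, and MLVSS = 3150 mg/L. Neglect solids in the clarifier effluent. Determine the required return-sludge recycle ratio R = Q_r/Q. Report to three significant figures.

R ≈ 0.434

R = Q_r/Q = X/(X_r − X) = 3150 / (10400 − 3150) = 0.4345.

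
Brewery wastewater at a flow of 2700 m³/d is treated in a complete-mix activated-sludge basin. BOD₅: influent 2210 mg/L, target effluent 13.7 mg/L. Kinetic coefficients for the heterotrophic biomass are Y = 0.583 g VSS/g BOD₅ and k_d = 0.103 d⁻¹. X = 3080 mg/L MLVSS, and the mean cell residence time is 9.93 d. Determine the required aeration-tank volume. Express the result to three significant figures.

From the SRT design equation V = Y Q (S₀−S) θ_c / [X (1 + k_d θ_c)] = 0.583 × 2700 × (2210 − 13.7) × 9.93 / [3080 × (1 + 0.103 × 9.93)] = 3.43×10^7 / 6230 = 5510 m³.

V ≈ 5510 m³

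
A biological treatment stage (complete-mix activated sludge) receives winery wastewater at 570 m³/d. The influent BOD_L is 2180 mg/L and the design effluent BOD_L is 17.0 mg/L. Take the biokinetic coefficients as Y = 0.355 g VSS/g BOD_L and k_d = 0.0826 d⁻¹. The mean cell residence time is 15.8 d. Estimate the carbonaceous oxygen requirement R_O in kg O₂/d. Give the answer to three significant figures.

The observed yield is Y_obs = Y/(1 + k_d·θ_c) = 0.355 / (1 + 0.0826 × 15.8) = 0.355 / 2.305 = 0.1540 g VSS per g BOD_L removed.
Q·(S₀ − S) = 570 × (2180 − 17.0) × 10⁻³ = 1233 kg/d removed.
P_X = Y_obs·Q·(S₀ − S) = 0.1540 × 1233 = 189.9 kg VSS/d.
R_O = Q·(S₀ − S) − 1.42·P_X = 1233 − 1.42 × 189.9 = 963.3 kg O₂/d.

R_O ≈ 963 kg O₂/d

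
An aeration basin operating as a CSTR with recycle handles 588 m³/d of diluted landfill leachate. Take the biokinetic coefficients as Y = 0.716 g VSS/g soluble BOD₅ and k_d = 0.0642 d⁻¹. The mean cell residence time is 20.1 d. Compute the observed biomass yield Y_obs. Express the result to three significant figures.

The observed yield is Y_obs = Y/(1 + k_d·θ_c) = 0.716 / (1 + 0.0642 × 20.1) = 0.716 / 2.290 = 0.3126 g VSS per g soluble BOD₅ removed.

Y_obs ≈ 0.313 g VSS/g soluble BOD₅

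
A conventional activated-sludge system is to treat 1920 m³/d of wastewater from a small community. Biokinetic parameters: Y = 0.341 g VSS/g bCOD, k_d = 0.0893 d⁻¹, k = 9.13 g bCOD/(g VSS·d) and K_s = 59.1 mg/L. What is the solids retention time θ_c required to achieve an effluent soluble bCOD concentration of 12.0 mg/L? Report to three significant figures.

θ_c ≈ 2.29 d

Specific growth rate at S = 12.0 mg/L: μ = YkS/(K_s+S) = 0.341·9.13·12.0/(59.1+12.0) = 0.5255 d⁻¹.
1/θ_c = 0.5255 − 0.0893 = 0.4362 d⁻¹, so θ_c = 2.293 d.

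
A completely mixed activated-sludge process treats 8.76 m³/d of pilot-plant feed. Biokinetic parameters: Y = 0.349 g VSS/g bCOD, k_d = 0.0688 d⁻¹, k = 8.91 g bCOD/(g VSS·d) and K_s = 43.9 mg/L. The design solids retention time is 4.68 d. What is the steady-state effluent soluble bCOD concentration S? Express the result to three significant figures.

S ≈ 4.39 mg/L

For a completely mixed reactor with recycle the Lawrence–McCarty relation gives S = K_s·(1 + k_d·θ_c) / [θ_c·(Y·k − k_d) − 1] = 43.9 × (1 + 0.0688 × 4.68) / [4.68 × (0.349 × 8.91 − 0.0688) − 1] = 58.04 / 13.23 = 4.386 mg/L.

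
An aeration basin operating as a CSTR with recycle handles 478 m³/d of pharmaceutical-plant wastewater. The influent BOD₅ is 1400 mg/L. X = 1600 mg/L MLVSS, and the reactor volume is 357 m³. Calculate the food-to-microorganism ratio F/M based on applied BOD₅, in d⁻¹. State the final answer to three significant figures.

F/M ≈ 1.17 d⁻¹

F/M = applied load / biomass = Q·S₀/(V·X) = 478 × 1400 / (357.0 × 1600) = 1.172 d⁻¹.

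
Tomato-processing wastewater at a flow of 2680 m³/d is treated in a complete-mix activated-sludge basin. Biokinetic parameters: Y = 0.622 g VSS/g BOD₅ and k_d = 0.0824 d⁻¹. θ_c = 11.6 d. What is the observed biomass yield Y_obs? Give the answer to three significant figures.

Y_obs ≈ 0.318 g VSS/g BOD₅

Observed yield with endogenous decay: Y_obs = Y / (1 + k_d·θ_c) = 0.622 / (1 + 0.0824 × 11.6) = 0.622 / 1.956 = 0.3180 g VSS/g BOD₅.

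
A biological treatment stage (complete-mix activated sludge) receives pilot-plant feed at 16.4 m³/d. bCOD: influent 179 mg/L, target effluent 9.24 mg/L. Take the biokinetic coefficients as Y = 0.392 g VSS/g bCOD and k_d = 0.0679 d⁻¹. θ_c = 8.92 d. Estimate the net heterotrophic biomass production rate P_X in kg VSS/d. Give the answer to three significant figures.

Correct the yield for decay: Y_obs = Y/(1 + k_d θ_c) = 0.392 / (1 + 0.0679 × 8.92) = 0.392 / 1.606 = 0.2441.
Q·(S₀ − S) = 16.4 × (179 − 9.24) × 10⁻³ = 2.784 kg/d removed.
Biomass produced: P_X = Y_obs·Q·ΔS = 0.2441 × 2.784 ≈ 0.6797 kg VSS/d.

P_X ≈ 0.680 kg VSS/d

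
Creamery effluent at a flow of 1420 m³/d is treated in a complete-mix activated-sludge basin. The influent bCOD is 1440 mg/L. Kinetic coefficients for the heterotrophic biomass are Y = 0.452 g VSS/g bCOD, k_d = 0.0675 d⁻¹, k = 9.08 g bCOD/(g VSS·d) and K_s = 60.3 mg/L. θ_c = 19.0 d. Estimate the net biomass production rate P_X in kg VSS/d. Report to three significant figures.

From the Monod/SRT balance for a CMAS, S = K_s·(1+k_d θ_c)/[θ_c·(Y k − k_d) − 1] = 60.3 × (1 + 0.0675 × 19.0) / [19.0 × (0.452 × 9.08 − 0.0675) − 1] = 137.6 / 75.70 = 1.818 mg/L.
Observed yield with endogenous decay: Y_obs = Y / (1 + k_d·θ_c) = 0.452 / (1 + 0.0675 × 19.0) = 0.452 / 2.283 = 0.1980 g VSS/g bCOD.
Q·(S₀ − S) = 1420 × (1440 − 1.82) × 10⁻³ = 2042 kg/d removed.
So the net sludge growth is P_X = 0.1980 × 2042 = 404.4 kg VSS/d.

P_X ≈ 404 kg VSS/d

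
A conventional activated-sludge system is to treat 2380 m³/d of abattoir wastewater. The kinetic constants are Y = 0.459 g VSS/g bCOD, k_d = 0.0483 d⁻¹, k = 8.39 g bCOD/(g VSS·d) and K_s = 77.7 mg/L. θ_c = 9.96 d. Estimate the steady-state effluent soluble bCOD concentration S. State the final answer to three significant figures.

S ≈ 3.12 mg/L

For a completely mixed reactor with recycle the Lawrence–McCarty relation gives S = K_s·(1 + k_d·θ_c) / [θ_c·(Y·k − k_d) − 1] = 77.7 × (1 + 0.0483 × 9.96) / [9.96 × (0.459 × 8.39 − 0.0483) − 1] = 115.1 / 36.87 = 3.121 mg/L.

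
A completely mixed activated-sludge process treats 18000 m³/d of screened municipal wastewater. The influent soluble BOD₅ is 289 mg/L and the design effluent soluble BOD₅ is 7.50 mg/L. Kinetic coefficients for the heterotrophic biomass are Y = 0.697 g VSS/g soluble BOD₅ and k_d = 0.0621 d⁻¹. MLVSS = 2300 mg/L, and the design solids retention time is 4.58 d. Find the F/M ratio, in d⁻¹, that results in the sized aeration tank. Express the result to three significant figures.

From the SRT design equation V = Y Q (S₀−S) θ_c / [X (1 + k_d θ_c)] = 0.697 × 18000 × (289 − 7.50) × 4.58 / [2300 × (1 + 0.0621 × 4.58)] = 1.62×10^7 / 2954 = 5475 m³.
F/M = Q·S₀ / (V·X) = 18000 × 289 / (5475 × 2300) = 0.4131 g soluble BOD₅·(g VSS·d)⁻¹.

F/M ≈ 0.413 d⁻¹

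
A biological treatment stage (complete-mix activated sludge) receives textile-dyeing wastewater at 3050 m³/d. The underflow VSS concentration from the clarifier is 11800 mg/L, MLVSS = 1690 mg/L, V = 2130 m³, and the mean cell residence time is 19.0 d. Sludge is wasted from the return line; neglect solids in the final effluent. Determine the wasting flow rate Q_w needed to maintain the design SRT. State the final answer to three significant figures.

θ_c = V·X/(Q_w·X_r) when wasting from the recycle, so Q_w = V·X/(θ_c·X_r) = 2130 × 1690 / (19.0 × 11800) = 16.06 m³/d.

Q_w ≈ 16.1 m³/d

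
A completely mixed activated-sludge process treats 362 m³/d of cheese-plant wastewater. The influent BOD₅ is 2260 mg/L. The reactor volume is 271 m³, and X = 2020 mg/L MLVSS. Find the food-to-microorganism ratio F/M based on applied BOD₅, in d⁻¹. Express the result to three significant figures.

F/M ≈ 1.49 d⁻¹

Food-to-microorganism ratio F/M = Q S₀ / (V X) = 362 × 2260 / (271.0 × 2020) = 1.495 d⁻¹.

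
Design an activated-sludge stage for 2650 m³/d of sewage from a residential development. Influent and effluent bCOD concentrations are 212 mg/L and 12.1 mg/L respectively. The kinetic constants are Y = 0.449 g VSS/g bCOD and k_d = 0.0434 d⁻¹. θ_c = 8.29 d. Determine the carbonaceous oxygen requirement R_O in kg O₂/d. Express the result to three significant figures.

Correct the yield for decay: Y_obs = Y/(1 + k_d θ_c) = 0.449 / (1 + 0.0434 × 8.29) = 0.449 / 1.360 = 0.3302.
Q·(S₀ − S) = 2650 × (212 − 12.1) × 10⁻³ = 529.7 kg/d removed.
Biomass synthesised: P_X = Y_obs × 529.7 = 174.9 kg VSS/d.
Carbonaceous O₂ demand = substrate oxidised − cell-mass equivalent = 529.7 − 1.42 × 174.9 = 281.4 kg O₂/d.

R_O ≈ 281 kg O₂/d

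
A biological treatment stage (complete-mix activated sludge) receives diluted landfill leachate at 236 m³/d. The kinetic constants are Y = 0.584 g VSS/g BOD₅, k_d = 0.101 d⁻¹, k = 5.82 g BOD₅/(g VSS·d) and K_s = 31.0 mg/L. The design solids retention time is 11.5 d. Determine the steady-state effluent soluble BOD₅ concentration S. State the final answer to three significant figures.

S ≈ 1.81 mg/L

Effluent substrate depends only on kinetics and SRT: S = K_s(1 + k_d θ_c) / [θ_c(Yk − k_d) − 1] = 31.0 × (1 + 0.101 × 11.5) / [11.5 × (0.584 × 5.82 − 0.101) − 1] = 67.01 / 36.93 = 1.815 mg/L.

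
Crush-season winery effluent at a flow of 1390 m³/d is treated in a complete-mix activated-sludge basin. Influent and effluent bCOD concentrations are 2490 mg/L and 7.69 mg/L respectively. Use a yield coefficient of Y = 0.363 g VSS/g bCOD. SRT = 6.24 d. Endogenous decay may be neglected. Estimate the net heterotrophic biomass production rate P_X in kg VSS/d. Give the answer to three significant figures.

No decay correction is needed, so Y_obs = Y = 0.363.
Q·(S₀ − S) = 1390 × (2490 − 7.69) × 10⁻³ = 3450 kg/d removed.
So the net sludge growth is P_X = 0.3630 × 3450 = 1252 kg VSS/d.

P_X ≈ 1250 kg VSS/d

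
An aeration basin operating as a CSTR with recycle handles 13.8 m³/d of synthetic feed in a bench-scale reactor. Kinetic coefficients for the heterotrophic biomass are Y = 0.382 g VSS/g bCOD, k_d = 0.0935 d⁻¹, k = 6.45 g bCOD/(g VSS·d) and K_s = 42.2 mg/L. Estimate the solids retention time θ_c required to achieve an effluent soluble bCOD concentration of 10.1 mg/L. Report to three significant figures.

θ_c ≈ 2.62 d

Specific growth rate at S = 10.1 mg/L: μ = YkS/(K_s+S) = 0.382·6.45·10.1/(42.2+10.1) = 0.4758 d⁻¹.
θ_c = 1/(μ − k_d) = 1/(0.4758 − 0.0935) = 1/0.3823 = 2.616 d.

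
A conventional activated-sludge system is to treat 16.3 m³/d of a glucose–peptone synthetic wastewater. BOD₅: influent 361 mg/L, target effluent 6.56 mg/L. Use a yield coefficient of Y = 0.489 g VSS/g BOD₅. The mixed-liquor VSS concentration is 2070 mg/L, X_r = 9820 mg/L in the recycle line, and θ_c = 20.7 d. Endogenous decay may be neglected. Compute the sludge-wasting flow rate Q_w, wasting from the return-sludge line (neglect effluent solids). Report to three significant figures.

Q_w ≈ 0.288 m³/d

V·X = Y·Q·ΔS·θ_c gives V = 0.489 × 16.3 × (361 − 6.56) × 20.7 / 2070 = 28.25 m³.
Wasting from the return line (neglecting effluent solids): Q_w = V·X / (θ_c·X_r) = 28.25 × 2070 / (20.7 × 9820) = 0.2877 m³/d.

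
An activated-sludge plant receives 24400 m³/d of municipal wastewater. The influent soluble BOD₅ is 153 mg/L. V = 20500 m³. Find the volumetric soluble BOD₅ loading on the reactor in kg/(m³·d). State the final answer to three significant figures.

Applied soluble BOD₅ load per unit volume = Q·S₀/V = (24400 × 153/1000)/20500 = 0.1821 kg soluble BOD₅·m⁻³·d⁻¹.

L_v ≈ 0.182 kg soluble BOD₅/(m³·d)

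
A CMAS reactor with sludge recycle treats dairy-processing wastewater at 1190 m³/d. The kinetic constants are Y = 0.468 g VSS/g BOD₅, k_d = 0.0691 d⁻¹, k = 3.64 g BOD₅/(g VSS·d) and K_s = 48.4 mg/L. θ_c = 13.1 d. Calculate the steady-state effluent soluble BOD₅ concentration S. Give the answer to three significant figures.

From the Monod/SRT balance for a CMAS, S = K_s·(1+k_d θ_c)/[θ_c·(Y k − k_d) − 1] = 48.4 × (1 + 0.0691 × 13.1) / [13.1 × (0.468 × 3.64 − 0.0691) − 1] = 92.21 / 20.41 = 4.518 mg/L.

S ≈ 4.52 mg/L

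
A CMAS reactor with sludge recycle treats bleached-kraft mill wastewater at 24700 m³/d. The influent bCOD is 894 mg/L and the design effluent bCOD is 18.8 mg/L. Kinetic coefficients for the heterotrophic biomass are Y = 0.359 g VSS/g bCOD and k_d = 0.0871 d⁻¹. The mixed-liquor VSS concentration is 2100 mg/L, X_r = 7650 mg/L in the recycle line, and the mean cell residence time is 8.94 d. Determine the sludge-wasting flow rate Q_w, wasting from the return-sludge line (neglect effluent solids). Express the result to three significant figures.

Q_w ≈ 570 m³/d

Rearranging the biomass balance for a CMAS with decay, V = Y·Q·ΔS·θ_c / [X·(1+k_d θ_c)] = 0.359 × 24700 × (894 − 18.8) × 8.94 / [2100 × (1 + 0.0871 × 8.94)] = 6.94×10^7 / 3735 = 18575 m³.
Wasting from the return line (neglecting effluent solids): Q_w = V·X / (θ_c·X_r) = 18575 × 2100 / (8.94 × 7650) = 570.3 m³/d.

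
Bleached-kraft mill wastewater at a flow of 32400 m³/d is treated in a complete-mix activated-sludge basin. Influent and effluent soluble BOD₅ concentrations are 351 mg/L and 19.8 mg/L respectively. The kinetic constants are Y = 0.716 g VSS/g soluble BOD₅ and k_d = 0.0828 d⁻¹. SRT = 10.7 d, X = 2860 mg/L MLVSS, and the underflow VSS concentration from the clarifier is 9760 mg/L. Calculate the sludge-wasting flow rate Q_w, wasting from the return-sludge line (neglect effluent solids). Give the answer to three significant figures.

Q_w ≈ 417 m³/d

Rearranging the biomass balance for a CMAS with decay, V = Y·Q·ΔS·θ_c / [X·(1+k_d θ_c)] = 0.716 × 32400 × (351 − 19.8) × 10.7 / [2860 × (1 + 0.0828 × 10.7)] = 8.22×10^7 / 5394 = 15242 m³.
Q_w = (V·X)/(θ_c X_r) = 15242 × 2860 / (10.7 × 9760) = 417.4 m³/d.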